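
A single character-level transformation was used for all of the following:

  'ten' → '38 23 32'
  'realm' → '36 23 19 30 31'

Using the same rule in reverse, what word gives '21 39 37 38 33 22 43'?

custody

t is letter #20 and maps to 38: an offset of 18. Each letter is replaced by its alphabet position (a=1..z=26) + 18.
Undoing it on 21 39 37 38 33 22 43: 21→(21−18)÷1=3=c, 39→(39−18)÷1=21=u, 37→(37−18)÷1=19=s, 38→(38−18)÷1=20=t, 33→(33−18)÷1=15=o, 22→(22−18)÷1=4=d, 43→(43−18)÷1=25=y.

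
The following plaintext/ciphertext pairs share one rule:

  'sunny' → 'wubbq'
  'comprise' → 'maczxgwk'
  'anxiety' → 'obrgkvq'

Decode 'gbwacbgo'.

insomnia

s(18)→w(22) and u(20)→u(20) fit y≡25x+14 (mod 26); the inverse of 25 mod 26 is 25. Each letter's alphabet position (a=0..z=25) is mapped through 25·x+14 mod 26 — an affine cipher.
Undoing it on gbwacbgo: g(6)→25·(6−14)≡8=i; b(1)→25·(1−14)≡13=n; w(22)→25·(22−14)≡18=s; a(0)→25·(0−14)≡14=o; c(2)→25·(2−14)≡12=m; b(1)→25·(1−14)≡13=n; g(6)→25·(6−14)≡8=i; o(14)→25·(14−14)≡0=a (all mod 26).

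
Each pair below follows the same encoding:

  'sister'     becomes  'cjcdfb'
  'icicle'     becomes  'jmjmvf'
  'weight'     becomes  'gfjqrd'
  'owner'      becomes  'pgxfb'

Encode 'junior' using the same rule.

Vowels shift forward by 1 and consonants shift forward by 10.
On junior: j(cons)+10=t, u(vowel)+1=v, n(cons)+10=x, i(vowel)+1=j, o(vowel)+1=p, r(cons)+10=b.

tvxjpb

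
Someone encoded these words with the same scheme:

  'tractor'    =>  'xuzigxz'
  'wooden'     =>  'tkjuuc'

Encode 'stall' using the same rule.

rrgzy

The output letters match the input read backwards, each shifted +6: tractor reversed is rotcart. Two steps: reverse the string, then apply a Caesar shift of +6.
Applying it to stall: reverse → llats; then shift: l+6=r, l+6=r, a+6=g, t+6=z, s+6=y.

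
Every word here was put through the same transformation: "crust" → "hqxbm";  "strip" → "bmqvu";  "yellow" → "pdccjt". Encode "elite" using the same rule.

Each letter's alphabet position (a=0..z=25) is mapped through 11·x+11 mod 26 — an affine cipher.
Applying it to elite: e(4)→11·4+11≡3=d; l(11)→11·11+11≡2=c; i(8)→11·8+11≡21=v; t(19)→11·19+11≡12=m; e(4)→11·4+11≡3=d (all mod 26).

dcvmd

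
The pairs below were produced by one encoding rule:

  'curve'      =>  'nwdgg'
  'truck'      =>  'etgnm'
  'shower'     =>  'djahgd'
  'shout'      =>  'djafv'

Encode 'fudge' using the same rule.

The shifts repeat in a cycle of length 3: positions 0,1,… shift by +11, +2, +12, then the pattern repeats.
Applying it to fudge: f+11=q, u+2=w, d+12=p, g+11=r, e+2=g.

qwprg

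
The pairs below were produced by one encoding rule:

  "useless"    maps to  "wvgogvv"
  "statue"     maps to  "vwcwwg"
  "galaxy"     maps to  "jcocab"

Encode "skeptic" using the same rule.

vngswkf

The shift depends on letter class: consonant s→v is +3, but vowel u→w is +2. Two shifts are in play — +2 for a/e/i/o/u, +3 for every other letter.
For skeptic: s(cons)+3=v, k(cons)+3=n, e(vowel)+2=g, p(cons)+3=s, t(cons)+3=w, i(vowel)+2=k, c(cons)+3=f.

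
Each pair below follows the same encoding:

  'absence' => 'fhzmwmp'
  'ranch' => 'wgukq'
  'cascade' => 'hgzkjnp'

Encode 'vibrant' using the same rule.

In absence: a→f is +5, b→h is +6, s→z is +7, e→m is +8 — the shift increases by 1 each position. The shift increases by 1 at each position, starting from +5: 5, 6, 7, ….
For vibrant: v+5=a, i+6=o, b+7=i, r+8=z, a+9=j, n+10=x, t+11=e.

aoizjxe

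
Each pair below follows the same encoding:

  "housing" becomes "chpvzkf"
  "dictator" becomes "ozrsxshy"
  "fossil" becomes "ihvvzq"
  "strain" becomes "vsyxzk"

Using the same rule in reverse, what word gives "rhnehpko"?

compound

h(7)→c(2) and o(14)→h(7) fit y≡23x+23 (mod 26); the inverse of 23 mod 26 is 17. Treating letters as 0–25, the rule is x ↦ 23x + 23 (mod 26).
Reversing it on rhnehpko: r(17)→17·(17−23)≡2=c; h(7)→17·(7−23)≡14=o; n(13)→17·(13−23)≡12=m; e(4)→17·(4−23)≡15=p; h(7)→17·(7−23)≡14=o; p(15)→17·(15−23)≡20=u; k(10)→17·(10−23)≡13=n; o(14)→17·(14−23)≡3=d (all mod 26).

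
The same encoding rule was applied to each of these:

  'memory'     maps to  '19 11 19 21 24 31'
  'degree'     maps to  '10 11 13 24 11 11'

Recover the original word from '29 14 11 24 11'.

The number is (letter's place in the alphabet, a=1) + 6.
Decoding 29 14 11 24 11: 29→(29−6)÷1=23=w, 14→(14−6)÷1=8=h, 11→(11−6)÷1=5=e, 24→(24−6)÷1=18=r, 11→(11−6)÷1=5=e.

where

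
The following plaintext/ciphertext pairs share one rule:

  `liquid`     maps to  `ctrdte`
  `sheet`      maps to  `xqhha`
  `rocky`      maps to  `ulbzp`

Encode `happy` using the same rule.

qvoop

l(11)→c(2) and i(8)→t(19) fit y≡3x+21 (mod 26); the inverse of 3 mod 26 is 9. This is an affine cipher: with a=0,…,z=25, each position x becomes (3x+21) mod 26.
On happy: h(7)→3·7+21≡16=q; a(0)→3·0+21≡21=v; p(15)→3·15+21≡14=o; p(15)→3·15+21≡14=o; y(24)→3·24+21≡15=p (all mod 26).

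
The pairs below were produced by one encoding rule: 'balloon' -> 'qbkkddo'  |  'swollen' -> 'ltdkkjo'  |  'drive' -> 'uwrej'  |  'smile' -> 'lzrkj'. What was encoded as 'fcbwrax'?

b(1)→q(16) and a(0)→b(1) fit y≡15x+1 (mod 26); the inverse of 15 mod 26 is 7. This is an affine cipher: with a=0,…,z=25, each position x becomes (15x+1) mod 26.
Decoding fcbwrax: f(5)→7·(5−1)≡2=c; c(2)→7·(2−1)≡7=h; b(1)→7·(1−1)≡0=a; w(22)→7·(22−1)≡17=r; r(17)→7·(17−1)≡8=i; a(0)→7·(0−1)≡19=t; x(23)→7·(23−1)≡24=y (all mod 26).

charity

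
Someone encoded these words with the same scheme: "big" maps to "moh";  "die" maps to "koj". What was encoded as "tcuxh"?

brown

Two steps: reverse the string, then apply a Caesar shift of +6.
Undoing it on tcuxh: shift back: t−6=n, c−6=w, u−6=o, x−6=r, h−6=b → nworb; then reverse → brown.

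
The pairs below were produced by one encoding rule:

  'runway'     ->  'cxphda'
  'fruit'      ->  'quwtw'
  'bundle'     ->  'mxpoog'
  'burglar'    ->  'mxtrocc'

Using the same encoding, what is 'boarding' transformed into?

mrccgkyj

A repeating key of period 3 is used — shifts +11, +3, +2 over and over.
For boarding: b+11=m, o+3=r, a+2=c, r+11=c, d+3=g, i+2=k, n+11=y, g+3=j.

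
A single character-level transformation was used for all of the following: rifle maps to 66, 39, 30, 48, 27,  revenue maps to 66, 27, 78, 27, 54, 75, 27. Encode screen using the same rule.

69, 21, 66, 27, 27, 54

r(#18)→66 and i(#9)→39: differences scale by 3, so n = 3·pos + 12. Each letter becomes 3×(its alphabet position, a=1..z=26) + 12.
Applying it to screen: s=19→69, c=3→21, r=18→66, e=5→27, e=5→27, n=14→54.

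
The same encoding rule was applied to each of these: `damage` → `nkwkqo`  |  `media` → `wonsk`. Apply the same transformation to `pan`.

Compare letters: d→n is +10, a→k is +10, m→w is +10 — a constant shift. Each letter is shifted forward by 10 in the alphabet (a Caesar shift of +10).
Applying it to pan: p+10=z, a+10=k, n+10=x.

zkx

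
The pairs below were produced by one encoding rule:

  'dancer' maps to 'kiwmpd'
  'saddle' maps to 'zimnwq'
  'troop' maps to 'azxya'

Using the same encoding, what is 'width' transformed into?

dqmds

Each letter shifts forward by (position + 7), i.e. 7, 8, 9, … — the shift grows by one for each successive letter.
On width: w+7=d, i+8=q, d+9=m, t+10=d, h+11=s.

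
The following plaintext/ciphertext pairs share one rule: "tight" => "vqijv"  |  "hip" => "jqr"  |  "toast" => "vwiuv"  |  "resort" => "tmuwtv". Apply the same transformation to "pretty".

The shift depends on letter class: consonant t→v is +2, but vowel i→q is +8. The rule splits by letter class: vowels +8, consonants +2.
Applying it to pretty: p(cons)+2=r, r(cons)+2=t, e(vowel)+8=m, t(cons)+2=v, t(cons)+2=v, y(cons)+2=a.

rtmvva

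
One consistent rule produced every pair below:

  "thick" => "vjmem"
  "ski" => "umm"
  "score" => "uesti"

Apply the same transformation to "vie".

xmi

The shift depends on letter class: consonant t→v is +2, but vowel i→m is +4. The rule splits by letter class: vowels +4, consonants +2.
On vie: v(cons)+2=x, i(vowel)+4=m, e(vowel)+4=i.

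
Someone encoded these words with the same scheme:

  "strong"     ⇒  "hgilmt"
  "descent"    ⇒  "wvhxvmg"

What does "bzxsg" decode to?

yacht

Letters are reflected about the middle of the alphabet (position → 25−position): Atbash.
Undoing it on bzxsg: b↔y, z↔a, x↔c, s↔h, g↔t.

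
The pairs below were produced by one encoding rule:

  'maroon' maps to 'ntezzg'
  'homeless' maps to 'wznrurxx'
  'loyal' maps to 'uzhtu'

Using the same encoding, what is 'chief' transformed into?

m(12)→n(13) and a(0)→t(19) fit y≡19x+19 (mod 26); the inverse of 19 mod 26 is 11. This is an affine cipher: with a=0,…,z=25, each position x becomes (19x+19) mod 26.
For chief: c(2)→19·2+19≡5=f; h(7)→19·7+19≡22=w; i(8)→19·8+19≡15=p; e(4)→19·4+19≡17=r; f(5)→19·5+19≡10=k (all mod 26).

fwprk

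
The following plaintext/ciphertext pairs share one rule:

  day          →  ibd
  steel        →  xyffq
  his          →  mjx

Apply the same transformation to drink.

The shift depends on letter class: consonant d→i is +5, but vowel a→b is +1. The rule splits by letter class: vowels +1, consonants +5.
Applying it to drink: d(cons)+5=i, r(cons)+5=w, i(vowel)+1=j, n(cons)+5=s, k(cons)+5=p.

iwjsp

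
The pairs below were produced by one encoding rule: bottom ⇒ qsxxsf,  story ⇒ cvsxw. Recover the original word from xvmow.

skirt

The output letters match the input read backwards, each shifted +4: bottom reversed is mottob. Read the word backwards and shift each letter +4.
Undoing it on xvmow: shift back: x−4=t, v−4=r, m−4=i, o−4=k, w−4=s → triks; then reverse → skirt.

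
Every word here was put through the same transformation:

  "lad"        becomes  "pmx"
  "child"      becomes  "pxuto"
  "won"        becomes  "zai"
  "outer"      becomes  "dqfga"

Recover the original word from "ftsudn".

bright

The output letters match the input read backwards, each shifted +12: lad reversed is dal. The word is reversed, then every letter is shifted forward by 12.
Reversing it on ftsudn: shift back: f−12=t, t−12=h, s−12=g, u−12=i, d−12=r, n−12=b → thgirb; then reverse → bright.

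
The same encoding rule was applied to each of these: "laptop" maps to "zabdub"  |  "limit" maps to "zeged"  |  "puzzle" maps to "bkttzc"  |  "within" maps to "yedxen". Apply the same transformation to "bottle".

l(11)→z(25) and a(0)→a(0) fit y≡7x+0 (mod 26); the inverse of 7 mod 26 is 15. Treating letters as 0–25, the rule is x ↦ 7x + 0 (mod 26).
Applying it to bottle: b(1)→7·1+0≡7=h; o(14)→7·14+0≡20=u; t(19)→7·19+0≡3=d; t(19)→7·19+0≡3=d; l(11)→7·11+0≡25=z; e(4)→7·4+0≡2=c (all mod 26).

huddzc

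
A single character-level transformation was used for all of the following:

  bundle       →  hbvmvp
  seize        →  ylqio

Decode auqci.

In bundle: b→h is +6, u→b is +7, n→v is +8, d→m is +9 — the shift increases by 1 each position. Each letter shifts forward by (position + 6), i.e. 6, 7, 8, … — the shift grows by one for each successive letter.
Reversing it on auqci: a−6=u, u−7=n, q−8=i, c−9=t, i−10=y.

unity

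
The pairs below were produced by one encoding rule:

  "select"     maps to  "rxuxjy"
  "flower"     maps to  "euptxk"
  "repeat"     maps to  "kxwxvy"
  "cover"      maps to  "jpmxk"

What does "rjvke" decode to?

scarf

s(18)→r(17) and e(4)→x(23) fit y≡7x+21 (mod 26); the inverse of 7 mod 26 is 15. Treating letters as 0–25, the rule is x ↦ 7x + 21 (mod 26).
Decoding rjvke: r(17)→15·(17−21)≡18=s; j(9)→15·(9−21)≡2=c; v(21)→15·(21−21)≡0=a; k(10)→15·(10−21)≡17=r; e(4)→15·(4−21)≡5=f (all mod 26).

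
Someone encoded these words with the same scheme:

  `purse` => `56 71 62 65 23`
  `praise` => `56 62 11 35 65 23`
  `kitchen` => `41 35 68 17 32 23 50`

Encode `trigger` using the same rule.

68 62 35 29 29 23 62

Each letter becomes 3×(its alphabet position, a=1..z=26) + 8.
Applying it to trigger: t=20→68, r=18→62, i=9→35, g=7→29, g=7→29, e=5→23, r=18→62.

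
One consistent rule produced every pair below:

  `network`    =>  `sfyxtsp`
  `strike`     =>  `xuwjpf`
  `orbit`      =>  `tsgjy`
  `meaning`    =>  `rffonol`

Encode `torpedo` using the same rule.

Shifts by position in network: pos 0: n→s (+5), pos 1: e→f (+1), pos 2: t→y (+5), pos 3: w→x (+1) — repeating every 2. The shifts repeat in a cycle of length 2: positions 0,1,… shift by +5, +1, then the pattern repeats.
On torpedo: t+5=y, o+1=p, r+5=w, p+1=q, e+5=j, d+1=e, o+5=t.

ypwqjet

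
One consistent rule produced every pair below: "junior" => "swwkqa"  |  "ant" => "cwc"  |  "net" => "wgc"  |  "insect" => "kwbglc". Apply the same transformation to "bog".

kqp

The rule splits by letter class: vowels +2, consonants +9.
On bog: b(cons)+9=k, o(vowel)+2=q, g(cons)+9=p.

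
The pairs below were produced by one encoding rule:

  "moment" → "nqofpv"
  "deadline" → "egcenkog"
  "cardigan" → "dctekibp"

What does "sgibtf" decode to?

regard

Shifts by position in moment: pos 0: m→n (+1), pos 1: o→q (+2), pos 2: m→o (+2), pos 3: e→f (+1), pos 4: n→p (+2), pos 5: t→v (+2) — repeating every 3. The shifts repeat in a cycle of length 3: positions 0,1,… shift by +1, +2, +2, then the pattern repeats.
Undoing it on sgibtf: s−1=r, g−2=e, i−2=g, b−1=a, t−2=r, f−2=d.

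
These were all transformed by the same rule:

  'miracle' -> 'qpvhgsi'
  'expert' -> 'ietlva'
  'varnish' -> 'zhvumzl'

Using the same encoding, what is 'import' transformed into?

mttvva

The shifts repeat in a cycle of length 2: positions 0,1,… shift by +4, +7, then the pattern repeats.
For import: i+4=m, m+7=t, p+4=t, o+7=v, r+4=v, t+7=a.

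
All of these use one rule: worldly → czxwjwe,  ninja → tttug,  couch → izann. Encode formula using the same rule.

lzxxawg

Shifts by position in worldly: pos 0: w→c (+6), pos 1: o→z (+11), pos 2: r→x (+6), pos 3: l→w (+11) — repeating every 2. A repeating key of period 2 is used — shifts +6, +11 over and over.
Applying it to formula: f+6=l, o+11=z, r+6=x, m+11=x, u+6=a, l+11=w, a+6=g.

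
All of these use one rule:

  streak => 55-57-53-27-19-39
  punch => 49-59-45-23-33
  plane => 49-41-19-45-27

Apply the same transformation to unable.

s(#19)→55 and t(#20)→57: differences scale by 2, so n = 2·pos + 17. Each letter becomes 2×(its alphabet position, a=1..z=26) + 17.
Applying it to unable: u=21→59, n=14→45, a=1→19, b=2→21, l=12→41, e=5→27.

59-45-19-21-41-27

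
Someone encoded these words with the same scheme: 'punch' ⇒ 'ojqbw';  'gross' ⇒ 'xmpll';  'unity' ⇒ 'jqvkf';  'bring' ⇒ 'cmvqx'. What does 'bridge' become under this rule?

cmvaxz

p(15)→o(14) and u(20)→j(9) fit y≡25x+3 (mod 26); the inverse of 25 mod 26 is 25. This is an affine cipher: with a=0,…,z=25, each position x becomes (25x+3) mod 26.
Applying it to bridge: b(1)→25·1+3≡2=c; r(17)→25·17+3≡12=m; i(8)→25·8+3≡21=v; d(3)→25·3+3≡0=a; g(6)→25·6+3≡23=x; e(4)→25·4+3≡25=z (all mod 26).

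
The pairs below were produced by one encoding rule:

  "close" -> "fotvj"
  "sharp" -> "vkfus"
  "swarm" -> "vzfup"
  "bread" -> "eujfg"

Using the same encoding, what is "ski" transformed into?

The rule splits by letter class: vowels +5, consonants +3.
For ski: s(cons)+3=v, k(cons)+3=n, i(vowel)+5=n.

vnn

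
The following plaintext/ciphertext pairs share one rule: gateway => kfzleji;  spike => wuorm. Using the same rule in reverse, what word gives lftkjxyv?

In gateway: g→k is +4, a→f is +5, t→z is +6, e→l is +7 — the shift increases by 1 each position. Letter i (0-indexed) is shifted by i+4, so successive shifts are 4, 5, 6, ….
Reversing it on lftkjxyv: l−4=h, f−5=a, t−6=n, k−7=d, j−8=b, x−9=o, y−10=o, v−11=k.

handbook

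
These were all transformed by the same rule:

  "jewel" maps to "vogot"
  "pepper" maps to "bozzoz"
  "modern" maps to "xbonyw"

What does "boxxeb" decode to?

runner

The output letters match the input read backwards, each shifted +10: jewel reversed is lewej. Read the word backwards and shift each letter +10.
Decoding boxxeb: shift back: b−10=r, o−10=e, x−10=n, x−10=n, e−10=u, b−10=r → rennur; then reverse → runner.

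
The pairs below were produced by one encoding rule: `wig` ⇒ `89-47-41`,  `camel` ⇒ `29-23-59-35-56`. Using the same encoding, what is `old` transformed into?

w(#23)→89 and i(#9)→47: differences scale by 3, so n = 3·pos + 20. With a=1..z=26, the number is 3·pos + 20.
For old: o=15→65, l=12→56, d=4→32.

65-56-32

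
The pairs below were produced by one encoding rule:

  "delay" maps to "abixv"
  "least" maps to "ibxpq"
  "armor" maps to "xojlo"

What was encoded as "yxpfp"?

Compare letters: d→a is +23, e→b is +23, l→i is +23 — a constant shift. Each letter is shifted forward by 23 in the alphabet (a Caesar shift of +23).
Decoding yxpfp: y−23=b, x−23=a, p−23=s, f−23=i, p−23=s.

basis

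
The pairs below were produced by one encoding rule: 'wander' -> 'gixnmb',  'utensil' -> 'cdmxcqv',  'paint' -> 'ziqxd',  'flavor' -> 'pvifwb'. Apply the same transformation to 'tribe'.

dbqlm

The shift depends on letter class: consonant w→g is +10, but vowel a→i is +8. Vowels shift forward by 8 and consonants shift forward by 10.
On tribe: t(cons)+10=d, r(cons)+10=b, i(vowel)+8=q, b(cons)+10=l, e(vowel)+8=m.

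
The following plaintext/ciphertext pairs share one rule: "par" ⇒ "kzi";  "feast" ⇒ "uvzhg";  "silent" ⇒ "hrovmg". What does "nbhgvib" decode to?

Letters are reflected about the middle of the alphabet (position → 25−position): Atbash.
Reversing it on nbhgvib: n↔m, b↔y, h↔s, g↔t, v↔e, i↔r, b↔y.

mystery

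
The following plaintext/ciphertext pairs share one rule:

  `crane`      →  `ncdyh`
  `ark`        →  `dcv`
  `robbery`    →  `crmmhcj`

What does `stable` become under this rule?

dedmwh

Two shifts are in play — +3 for a/e/i/o/u, +11 for every other letter.
On stable: s(cons)+11=d, t(cons)+11=e, a(vowel)+3=d, b(cons)+11=m, l(cons)+11=w, e(vowel)+3=h.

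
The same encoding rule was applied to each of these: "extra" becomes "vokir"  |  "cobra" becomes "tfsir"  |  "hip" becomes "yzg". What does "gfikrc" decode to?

portal

Compare letters: e→v is +17, x→o is +17, t→k is +17 — a constant shift. Every letter moves 17 places later in the alphabet, wrapping around z→a.
Reversing it on gfikrc: g−17=p, f−17=o, i−17=r, k−17=t, r−17=a, c−17=l.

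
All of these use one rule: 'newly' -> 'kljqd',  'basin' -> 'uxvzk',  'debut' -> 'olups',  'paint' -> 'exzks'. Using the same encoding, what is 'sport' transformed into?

n(13)→k(10) and e(4)→l(11) fit y≡23x+23 (mod 26); the inverse of 23 mod 26 is 17. Each letter's alphabet position (a=0..z=25) is mapped through 23·x+23 mod 26 — an affine cipher.
For sport: s(18)→23·18+23≡21=v; p(15)→23·15+23≡4=e; o(14)→23·14+23≡7=h; r(17)→23·17+23≡24=y; t(19)→23·19+23≡18=s (all mod 26).

vehys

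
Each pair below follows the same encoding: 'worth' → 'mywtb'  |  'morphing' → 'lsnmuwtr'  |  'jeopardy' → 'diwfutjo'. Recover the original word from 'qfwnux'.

spiral

The output letters match the input read backwards, each shifted +5: worth reversed is htrow. Two steps: reverse the string, then apply a Caesar shift of +5.
Reversing it on qfwnux: shift back: q−5=l, f−5=a, w−5=r, n−5=i, u−5=p, x−5=s → larips; then reverse → spiral.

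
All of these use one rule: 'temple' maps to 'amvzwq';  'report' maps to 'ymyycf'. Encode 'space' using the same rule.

zxjmp

In temple: t→a is +7, e→m is +8, m→v is +9, p→z is +10 — the shift increases by 1 each position. Letter i (0-indexed) is shifted by i+7, so successive shifts are 7, 8, 9, ….
Applying it to space: s+7=z, p+8=x, a+9=j, c+10=m, e+11=p.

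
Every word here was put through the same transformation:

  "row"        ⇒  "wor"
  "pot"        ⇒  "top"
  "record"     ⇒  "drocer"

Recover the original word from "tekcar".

racket

The output letters match the input read backwards: row reversed is wor. The word is simply reversed.
Decoding tekcar: then reverse → racket.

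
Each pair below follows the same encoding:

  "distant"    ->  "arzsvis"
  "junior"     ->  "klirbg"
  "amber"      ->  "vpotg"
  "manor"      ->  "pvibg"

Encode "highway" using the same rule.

This is an affine cipher: with a=0,…,z=25, each position x becomes (19x+21) mod 26.
On highway: h(7)→19·7+21≡24=y; i(8)→19·8+21≡17=r; g(6)→19·6+21≡5=f; h(7)→19·7+21≡24=y; w(22)→19·22+21≡23=x; a(0)→19·0+21≡21=v; y(24)→19·24+21≡9=j (all mod 26).

yrfyxvj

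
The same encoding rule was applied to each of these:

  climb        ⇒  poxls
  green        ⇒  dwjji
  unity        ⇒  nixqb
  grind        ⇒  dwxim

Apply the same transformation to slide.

toxmj

c(2)→p(15) and l(11)→o(14) fit y≡23x+21 (mod 26); the inverse of 23 mod 26 is 17. Treating letters as 0–25, the rule is x ↦ 23x + 21 (mod 26).
For slide: s(18)→23·18+21≡19=t; l(11)→23·11+21≡14=o; i(8)→23·8+21≡23=x; d(3)→23·3+21≡12=m; e(4)→23·4+21≡9=j (all mod 26).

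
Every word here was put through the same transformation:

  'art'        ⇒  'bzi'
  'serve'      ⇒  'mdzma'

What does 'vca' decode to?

sun

The output letters match the input read backwards, each shifted +8: art reversed is tra. Read the word backwards and shift each letter +8.
Decoding vca: shift back: v−8=n, c−8=u, a−8=s → nus; then reverse → sun.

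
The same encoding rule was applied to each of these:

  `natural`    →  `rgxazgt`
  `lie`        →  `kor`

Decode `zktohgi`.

The output letters match the input read backwards, each shifted +6: natural reversed is larutan. Two steps: reverse the string, then apply a Caesar shift of +6.
Decoding zktohgi: shift back: z−6=t, k−6=e, t−6=n, o−6=i, h−6=b, g−6=a, i−6=c → tenibac; then reverse → cabinet.

cabinet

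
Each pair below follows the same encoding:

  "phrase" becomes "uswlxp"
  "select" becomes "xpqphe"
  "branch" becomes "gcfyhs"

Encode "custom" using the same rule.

hfxetx

Shifts by position in phrase: pos 0: p→u (+5), pos 1: h→s (+11), pos 2: r→w (+5), pos 3: a→l (+11) — repeating every 2. The shifts repeat in a cycle of length 2: positions 0,1,… shift by +5, +11, then the pattern repeats.
On custom: c+5=h, u+11=f, s+5=x, t+11=e, o+5=t, m+11=x.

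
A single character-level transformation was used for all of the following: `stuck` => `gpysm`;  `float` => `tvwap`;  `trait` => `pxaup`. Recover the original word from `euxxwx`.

s(18)→g(6) and t(19)→p(15) fit y≡9x+0 (mod 26); the inverse of 9 mod 26 is 3. Treating letters as 0–25, the rule is x ↦ 9x + 0 (mod 26).
Reversing it on euxxwx: e(4)→3·(4−0)≡12=m; u(20)→3·(20−0)≡8=i; x(23)→3·(23−0)≡17=r; x(23)→3·(23−0)≡17=r; w(22)→3·(22−0)≡14=o; x(23)→3·(23−0)≡17=r (all mod 26).

mirror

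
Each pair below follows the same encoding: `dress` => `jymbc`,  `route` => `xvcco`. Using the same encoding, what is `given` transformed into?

mpdnx

In dress: d→j is +6, r→y is +7, e→m is +8, s→b is +9 — the shift increases by 1 each position. Each letter shifts forward by (position + 6), i.e. 6, 7, 8, … — the shift grows by one for each successive letter.
For given: g+6=m, i+7=p, v+8=d, e+9=n, n+10=x.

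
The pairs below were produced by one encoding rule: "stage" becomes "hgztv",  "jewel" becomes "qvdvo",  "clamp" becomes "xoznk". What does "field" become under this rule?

urvow

Each pair mirrors across the alphabet (s↔h, t↔g, a↔z): positions sum to 25. Letters are reflected about the middle of the alphabet (position → 25−position): Atbash.
Applying it to field: f↔u, i↔r, e↔v, l↔o, d↔w.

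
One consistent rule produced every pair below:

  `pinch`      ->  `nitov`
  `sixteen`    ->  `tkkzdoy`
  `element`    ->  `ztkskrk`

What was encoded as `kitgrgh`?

balance

The output letters match the input read backwards, each shifted +6: pinch reversed is hcnip. The word is reversed, then every letter is shifted forward by 6.
Reversing it on kitgrgh: shift back: k−6=e, i−6=c, t−6=n, g−6=a, r−6=l, g−6=a, h−6=b → ecnalab; then reverse → balance.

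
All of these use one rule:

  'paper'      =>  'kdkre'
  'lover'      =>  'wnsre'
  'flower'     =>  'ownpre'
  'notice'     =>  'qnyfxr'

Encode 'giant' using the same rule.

lfdqy

p(15)→k(10) and a(0)→d(3) fit y≡23x+3 (mod 26); the inverse of 23 mod 26 is 17. Each letter's alphabet position (a=0..z=25) is mapped through 23·x+3 mod 26 — an affine cipher.
On giant: g(6)→23·6+3≡11=l; i(8)→23·8+3≡5=f; a(0)→23·0+3≡3=d; n(13)→23·13+3≡16=q; t(19)→23·19+3≡24=y (all mod 26).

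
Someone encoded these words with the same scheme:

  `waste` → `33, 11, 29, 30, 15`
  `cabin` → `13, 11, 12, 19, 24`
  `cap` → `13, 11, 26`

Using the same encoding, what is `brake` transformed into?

12, 28, 11, 21, 15

w is letter #23 and maps to 33: an offset of 10. Letters become their 1-based position plus 10 (so a→11, b→12, …).
For brake: b=2→12, r=18→28, a=1→11, k=11→21, e=5→15.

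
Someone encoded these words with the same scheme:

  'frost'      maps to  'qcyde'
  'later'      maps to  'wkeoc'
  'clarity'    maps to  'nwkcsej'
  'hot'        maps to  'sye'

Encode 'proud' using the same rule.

acyeo

The shift depends on letter class: consonant f→q is +11, but vowel o→y is +10. The rule splits by letter class: vowels +10, consonants +11.
For proud: p(cons)+11=a, r(cons)+11=c, o(vowel)+10=y, u(vowel)+10=e, d(cons)+11=o.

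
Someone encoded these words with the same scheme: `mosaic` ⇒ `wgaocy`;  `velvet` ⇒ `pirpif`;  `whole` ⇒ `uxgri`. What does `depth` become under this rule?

Each letter's alphabet position (a=0..z=25) is mapped through 5·x+14 mod 26 — an affine cipher.
For depth: d(3)→5·3+14≡3=d; e(4)→5·4+14≡8=i; p(15)→5·15+14≡11=l; t(19)→5·19+14≡5=f; h(7)→5·7+14≡23=x (all mod 26).

dilfx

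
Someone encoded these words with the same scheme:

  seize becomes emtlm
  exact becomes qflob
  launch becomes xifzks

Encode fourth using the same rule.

rwfdbs

The shifts repeat in a cycle of length 3: positions 0,1,… shift by +12, +8, +11, then the pattern repeats.
For fourth: f+12=r, o+8=w, u+11=f, r+12=d, t+8=b, h+11=s.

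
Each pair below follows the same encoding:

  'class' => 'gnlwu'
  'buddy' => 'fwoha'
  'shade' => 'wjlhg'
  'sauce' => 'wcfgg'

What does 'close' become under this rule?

A repeating key of period 3 is used — shifts +4, +2, +11 over and over.
Applying it to close: c+4=g, l+2=n, o+11=z, s+4=w, e+2=g.

gnzwg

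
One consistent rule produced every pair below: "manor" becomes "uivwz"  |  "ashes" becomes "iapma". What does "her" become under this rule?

pmz

It's a constant shift of +8 (ROT8).
On her: h+8=p, e+8=m, r+8=z.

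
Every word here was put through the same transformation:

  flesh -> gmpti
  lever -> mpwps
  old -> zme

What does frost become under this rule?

The shift depends on letter class: consonant f→g is +1, but vowel e→p is +11. Two shifts are in play — +11 for a/e/i/o/u, +1 for every other letter.
For frost: f(cons)+1=g, r(cons)+1=s, o(vowel)+11=z, s(cons)+1=t, t(cons)+1=u.

gsztu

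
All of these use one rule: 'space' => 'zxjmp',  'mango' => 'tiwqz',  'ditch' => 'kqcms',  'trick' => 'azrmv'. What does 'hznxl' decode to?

arena

In space: s→z is +7, p→x is +8, a→j is +9, c→m is +10 — the shift increases by 1 each position. Letter i (0-indexed) is shifted by i+7, so successive shifts are 7, 8, 9, ….
Reversing it on hznxl: h−7=a, z−8=r, n−9=e, x−10=n, l−11=a.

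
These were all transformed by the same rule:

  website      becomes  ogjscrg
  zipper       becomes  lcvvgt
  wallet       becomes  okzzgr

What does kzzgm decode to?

alley

w(22)→o(14) and e(4)→g(6) fit y≡25x+10 (mod 26); the inverse of 25 mod 26 is 25. This is an affine cipher: with a=0,…,z=25, each position x becomes (25x+10) mod 26.
Reversing it on kzzgm: k(10)→25·(10−10)≡0=a; z(25)→25·(25−10)≡11=l; z(25)→25·(25−10)≡11=l; g(6)→25·(6−10)≡4=e; m(12)→25·(12−10)≡24=y (all mod 26).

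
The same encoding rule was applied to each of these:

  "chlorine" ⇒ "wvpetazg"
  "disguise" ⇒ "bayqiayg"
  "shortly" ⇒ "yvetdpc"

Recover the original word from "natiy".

virus

Treating letters as 0–25, the rule is x ↦ 5x + 12 (mod 26).
Undoing it on natiy: n(13)→21·(13−12)≡21=v; a(0)→21·(0−12)≡8=i; t(19)→21·(19−12)≡17=r; i(8)→21·(8−12)≡20=u; y(24)→21·(24−12)≡18=s (all mod 26).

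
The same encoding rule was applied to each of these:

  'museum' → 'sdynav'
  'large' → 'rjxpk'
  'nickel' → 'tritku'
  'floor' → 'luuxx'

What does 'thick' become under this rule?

Shifts by position in museum: pos 0: m→s (+6), pos 1: u→d (+9), pos 2: s→y (+6), pos 3: e→n (+9) — repeating every 2. A repeating key of period 2 is used — shifts +6, +9 over and over.
On thick: t+6=z, h+9=q, i+6=o, c+9=l, k+6=q.

zqolq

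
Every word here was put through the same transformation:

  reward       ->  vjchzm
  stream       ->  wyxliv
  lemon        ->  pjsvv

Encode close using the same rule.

In reward: r→v is +4, e→j is +5, w→c is +6, a→h is +7 — the shift increases by 1 each position. The shift increases by 1 at each position, starting from +4: 4, 5, 6, ….
For close: c+4=g, l+5=q, o+6=u, s+7=z, e+8=m.

gquzm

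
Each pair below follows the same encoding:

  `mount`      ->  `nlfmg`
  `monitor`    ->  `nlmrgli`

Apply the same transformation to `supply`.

hfkkob

This is the alphabet-reversal cipher (Atbash): a becomes z, b becomes y, etc.
Applying it to supply: s↔h, u↔f, p↔k, p↔k, l↔o, y↔b.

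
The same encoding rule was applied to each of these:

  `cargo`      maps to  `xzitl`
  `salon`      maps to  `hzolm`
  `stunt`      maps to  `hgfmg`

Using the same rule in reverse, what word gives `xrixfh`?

circus

Each pair mirrors across the alphabet (c↔x, a↔z, r↔i): positions sum to 25. Letters are reflected about the middle of the alphabet (position → 25−position): Atbash.
Decoding xrixfh: x↔c, r↔i, i↔r, x↔c, f↔u, h↔s.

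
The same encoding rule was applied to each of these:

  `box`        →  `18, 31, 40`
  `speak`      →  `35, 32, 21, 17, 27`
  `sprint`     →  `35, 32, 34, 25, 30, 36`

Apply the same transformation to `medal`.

29, 21, 20, 17, 28

Each letter is replaced by its alphabet position (a=1..z=26) + 16.
Applying it to medal: m=13→29, e=5→21, d=4→20, a=1→17, l=12→28.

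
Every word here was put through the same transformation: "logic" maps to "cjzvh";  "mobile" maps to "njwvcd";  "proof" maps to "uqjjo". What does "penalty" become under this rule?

udylcmp

l(11)→c(2) and o(14)→j(9) fit y≡11x+11 (mod 26); the inverse of 11 mod 26 is 19. Each letter's alphabet position (a=0..z=25) is mapped through 11·x+11 mod 26 — an affine cipher.
For penalty: p(15)→11·15+11≡20=u; e(4)→11·4+11≡3=d; n(13)→11·13+11≡24=y; a(0)→11·0+11≡11=l; l(11)→11·11+11≡2=c; t(19)→11·19+11≡12=m; y(24)→11·24+11≡15=p (all mod 26).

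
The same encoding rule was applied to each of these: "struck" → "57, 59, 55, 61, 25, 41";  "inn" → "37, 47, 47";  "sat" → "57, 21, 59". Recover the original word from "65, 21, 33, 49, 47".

wagon

s(#19)→57 and t(#20)→59: differences scale by 2, so n = 2·pos + 19. Each letter becomes 2×(its alphabet position, a=1..z=26) + 19.
Reversing it on 65, 21, 33, 49, 47: 65→(65−19)÷2=23=w, 21→(21−19)÷2=1=a, 33→(33−19)÷2=7=g, 49→(49−19)÷2=15=o, 47→(47−19)÷2=14=n.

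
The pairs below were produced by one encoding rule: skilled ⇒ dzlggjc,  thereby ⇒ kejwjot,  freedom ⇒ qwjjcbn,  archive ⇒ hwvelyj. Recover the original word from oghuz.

blank

s(18)→d(3) and k(10)→z(25) fit y≡7x+7 (mod 26); the inverse of 7 mod 26 is 15. Treating letters as 0–25, the rule is x ↦ 7x + 7 (mod 26).
Decoding oghuz: o(14)→15·(14−7)≡1=b; g(6)→15·(6−7)≡11=l; h(7)→15·(7−7)≡0=a; u(20)→15·(20−7)≡13=n; z(25)→15·(25−7)≡10=k (all mod 26).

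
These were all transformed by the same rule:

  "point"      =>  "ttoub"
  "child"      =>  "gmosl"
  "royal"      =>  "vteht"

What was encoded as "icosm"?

exile

Letter i (0-indexed) is shifted by i+4, so successive shifts are 4, 5, 6, ….
Reversing it on icosm: i−4=e, c−5=x, o−6=i, s−7=l, m−8=e.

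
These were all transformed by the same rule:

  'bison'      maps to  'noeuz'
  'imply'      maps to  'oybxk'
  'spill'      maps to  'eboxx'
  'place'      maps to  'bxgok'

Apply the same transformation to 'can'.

ogz

The shift depends on letter class: consonant b→n is +12, but vowel i→o is +6. Vowels shift forward by 6 and consonants shift forward by 12.
Applying it to can: c(cons)+12=o, a(vowel)+6=g, n(cons)+12=z.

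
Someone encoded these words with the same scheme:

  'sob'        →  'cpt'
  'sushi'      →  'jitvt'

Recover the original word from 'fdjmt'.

Two steps: reverse the string, then apply a Caesar shift of +1.
Reversing it on fdjmt: shift back: f−1=e, d−1=c, j−1=i, m−1=l, t−1=s → ecils; then reverse → slice.

slice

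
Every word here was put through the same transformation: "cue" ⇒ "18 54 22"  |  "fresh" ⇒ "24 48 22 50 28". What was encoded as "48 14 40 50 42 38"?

c(#3)→18 and u(#21)→54: differences scale by 2, so n = 2·pos + 12. With a=1..z=26, the number is 2·pos + 12.
Undoing it on 48 14 40 50 42 38: 48→(48−12)÷2=18=r, 14→(14−12)÷2=1=a, 40→(40−12)÷2=14=n, 50→(50−12)÷2=19=s, 42→(42−12)÷2=15=o, 38→(38−12)÷2=13=m.

ransom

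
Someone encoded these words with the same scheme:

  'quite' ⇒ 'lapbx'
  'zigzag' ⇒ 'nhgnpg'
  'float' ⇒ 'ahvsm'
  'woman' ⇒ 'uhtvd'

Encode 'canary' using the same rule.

fyhuhj

Read the word backwards and shift each letter +7.
Applying it to canary: reverse → yranac; then shift: y+7=f, r+7=y, a+7=h, n+7=u, a+7=h, c+7=j.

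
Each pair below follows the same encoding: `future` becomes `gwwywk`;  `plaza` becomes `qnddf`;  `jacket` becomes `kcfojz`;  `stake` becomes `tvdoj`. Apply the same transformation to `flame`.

gndqj

In future: f→g is +1, u→w is +2, t→w is +3, u→y is +4 — the shift increases by 1 each position. Letter i (0-indexed) is shifted by i+1, so successive shifts are 1, 2, 3, ….
For flame: f+1=g, l+2=n, a+3=d, m+4=q, e+5=j.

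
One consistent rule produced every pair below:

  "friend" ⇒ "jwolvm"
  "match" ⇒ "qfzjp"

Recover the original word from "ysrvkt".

unlock

In friend: f→j is +4, r→w is +5, i→o is +6, e→l is +7 — the shift increases by 1 each position. Letter i (0-indexed) is shifted by i+4, so successive shifts are 4, 5, 6, ….
Undoing it on ysrvkt: y−4=u, s−5=n, r−6=l, v−7=o, k−8=c, t−9=k.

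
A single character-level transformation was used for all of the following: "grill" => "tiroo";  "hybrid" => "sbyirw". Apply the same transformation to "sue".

This is the alphabet-reversal cipher (Atbash): a becomes z, b becomes y, etc.
Applying it to sue: s↔h, u↔f, e↔v.

hfv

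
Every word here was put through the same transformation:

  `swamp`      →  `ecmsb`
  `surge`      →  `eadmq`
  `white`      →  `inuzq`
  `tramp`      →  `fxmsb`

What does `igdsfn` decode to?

It's a Vigenère-style cipher with numeric key [12,6]: position i shifts by key[i mod 2].
Decoding igdsfn: i−12=w, g−6=a, d−12=r, s−6=m, f−12=t, n−6=h.

warmth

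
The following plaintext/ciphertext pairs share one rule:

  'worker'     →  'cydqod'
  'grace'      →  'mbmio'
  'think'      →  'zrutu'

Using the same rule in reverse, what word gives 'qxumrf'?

knight

Shifts by position in worker: pos 0: w→c (+6), pos 1: o→y (+10), pos 2: r→d (+12), pos 3: k→q (+6), pos 4: e→o (+10), pos 5: r→d (+12) — repeating every 3. The shifts repeat in a cycle of length 3: positions 0,1,… shift by +6, +10, +12, then the pattern repeats.
Reversing it on qxumrf: q−6=k, x−10=n, u−12=i, m−6=g, r−10=h, f−12=t.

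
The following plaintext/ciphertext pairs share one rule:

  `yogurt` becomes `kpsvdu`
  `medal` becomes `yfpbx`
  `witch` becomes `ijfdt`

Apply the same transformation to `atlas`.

muxbe

A repeating key of period 2 is used — shifts +12, +1 over and over.
Applying it to atlas: a+12=m, t+1=u, l+12=x, a+1=b, s+12=e.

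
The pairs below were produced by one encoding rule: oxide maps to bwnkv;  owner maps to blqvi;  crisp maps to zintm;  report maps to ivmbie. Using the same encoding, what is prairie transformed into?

midninv

o(14)→b(1) and x(23)→w(22) fit y≡11x+3 (mod 26); the inverse of 11 mod 26 is 19. Each letter's alphabet position (a=0..z=25) is mapped through 11·x+3 mod 26 — an affine cipher.
On prairie: p(15)→11·15+3≡12=m; r(17)→11·17+3≡8=i; a(0)→11·0+3≡3=d; i(8)→11·8+3≡13=n; r(17)→11·17+3≡8=i; i(8)→11·8+3≡13=n; e(4)→11·4+3≡21=v (all mod 26).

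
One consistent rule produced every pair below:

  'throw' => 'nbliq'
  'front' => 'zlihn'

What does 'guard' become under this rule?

Compare letters: t→n is +20, h→b is +20, r→l is +20 — a constant shift. It's a constant shift of +20 (ROT20).
For guard: g+20=a, u+20=o, a+20=u, r+20=l, d+20=x.

aoulx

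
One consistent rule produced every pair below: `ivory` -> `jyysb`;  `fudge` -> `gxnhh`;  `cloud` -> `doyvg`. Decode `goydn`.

flock

A repeating key of period 3 is used — shifts +1, +3, +10 over and over.
Reversing it on goydn: g−1=f, o−3=l, y−10=o, d−1=c, n−3=k.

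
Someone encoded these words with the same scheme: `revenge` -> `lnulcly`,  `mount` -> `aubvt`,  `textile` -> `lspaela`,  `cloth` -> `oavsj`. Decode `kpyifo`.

The output letters match the input read backwards, each shifted +7: revenge reversed is egnever. Two steps: reverse the string, then apply a Caesar shift of +7.
Decoding kpyifo: shift back: k−7=d, p−7=i, y−7=r, i−7=b, f−7=y, o−7=h → dirbyh; then reverse → hybrid.

hybrid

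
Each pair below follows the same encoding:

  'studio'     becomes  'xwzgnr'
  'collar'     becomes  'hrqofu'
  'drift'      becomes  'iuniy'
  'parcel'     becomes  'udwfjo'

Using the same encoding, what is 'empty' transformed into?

jpuwd

Shifts by position in studio: pos 0: s→x (+5), pos 1: t→w (+3), pos 2: u→z (+5), pos 3: d→g (+3) — repeating every 2. It's a Vigenère-style cipher with numeric key [5,3]: position i shifts by key[i mod 2].
Applying it to empty: e+5=j, m+3=p, p+5=u, t+3=w, y+5=d.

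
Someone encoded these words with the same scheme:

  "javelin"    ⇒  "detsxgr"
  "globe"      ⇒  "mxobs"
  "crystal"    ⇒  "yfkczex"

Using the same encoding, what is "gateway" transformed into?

Each letter's alphabet position (a=0..z=25) is mapped through 23·x+4 mod 26 — an affine cipher.
Applying it to gateway: g(6)→23·6+4≡12=m; a(0)→23·0+4≡4=e; t(19)→23·19+4≡25=z; e(4)→23·4+4≡18=s; w(22)→23·22+4≡16=q; a(0)→23·0+4≡4=e; y(24)→23·24+4≡10=k (all mod 26).

mezsqek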